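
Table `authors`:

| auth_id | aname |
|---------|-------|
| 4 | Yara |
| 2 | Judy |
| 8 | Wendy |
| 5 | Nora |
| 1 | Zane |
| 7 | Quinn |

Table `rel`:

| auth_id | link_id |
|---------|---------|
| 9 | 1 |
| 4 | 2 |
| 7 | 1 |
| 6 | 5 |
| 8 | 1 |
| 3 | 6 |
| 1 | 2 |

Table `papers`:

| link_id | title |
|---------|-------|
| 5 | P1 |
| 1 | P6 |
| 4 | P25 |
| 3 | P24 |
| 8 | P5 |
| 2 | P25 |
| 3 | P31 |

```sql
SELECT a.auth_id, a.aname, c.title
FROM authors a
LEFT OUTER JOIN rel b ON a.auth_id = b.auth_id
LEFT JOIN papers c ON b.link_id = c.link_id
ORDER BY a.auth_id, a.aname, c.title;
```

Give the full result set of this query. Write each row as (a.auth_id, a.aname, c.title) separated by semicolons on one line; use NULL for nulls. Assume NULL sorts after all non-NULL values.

Joins associate left-to-right: authors LEFT JOIN rel on auth_id gives 6 intermediate row(s).
Then LEFT JOIN `papers c` on link_id: each of those 6 rows is kept; rows whose b.link_id has no match in c get NULL for c's columns.

(1, Zane, P25); (2, Judy, NULL); (4, Yara, P25); (5, Nora, NULL); (7, Quinn, P6); (8, Wendy, P6)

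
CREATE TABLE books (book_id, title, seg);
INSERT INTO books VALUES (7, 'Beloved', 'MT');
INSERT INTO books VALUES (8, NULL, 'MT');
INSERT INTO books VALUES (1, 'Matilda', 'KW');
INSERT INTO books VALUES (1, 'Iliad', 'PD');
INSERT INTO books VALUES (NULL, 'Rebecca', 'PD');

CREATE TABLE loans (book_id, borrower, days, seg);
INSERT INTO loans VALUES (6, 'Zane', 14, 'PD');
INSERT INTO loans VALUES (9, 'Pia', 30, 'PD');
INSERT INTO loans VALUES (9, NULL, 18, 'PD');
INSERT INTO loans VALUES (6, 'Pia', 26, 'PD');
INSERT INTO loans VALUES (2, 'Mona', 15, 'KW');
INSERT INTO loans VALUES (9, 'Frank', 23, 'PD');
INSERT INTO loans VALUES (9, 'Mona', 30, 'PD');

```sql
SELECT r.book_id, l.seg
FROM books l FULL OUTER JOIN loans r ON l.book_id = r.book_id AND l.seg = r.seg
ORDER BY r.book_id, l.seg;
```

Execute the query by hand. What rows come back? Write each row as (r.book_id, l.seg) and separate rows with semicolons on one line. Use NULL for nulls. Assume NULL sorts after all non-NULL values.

FULL OUTER JOIN keeps every row from both sides; unmatched rows get NULL for the other side's columns.
Matching on l.book_id = r.book_id AND l.seg = r.seg. A NULL in a compared column never satisfies the condition.
Matched pairs: 0; unmatched l rows kept: 5; unmatched r rows kept: 7.

(2, NULL); (6, NULL); (6, NULL); (9, NULL); (9, NULL); (9, NULL); (9, NULL); (NULL, KW); (NULL, MT); (NULL, MT); (NULL, PD); (NULL, PD)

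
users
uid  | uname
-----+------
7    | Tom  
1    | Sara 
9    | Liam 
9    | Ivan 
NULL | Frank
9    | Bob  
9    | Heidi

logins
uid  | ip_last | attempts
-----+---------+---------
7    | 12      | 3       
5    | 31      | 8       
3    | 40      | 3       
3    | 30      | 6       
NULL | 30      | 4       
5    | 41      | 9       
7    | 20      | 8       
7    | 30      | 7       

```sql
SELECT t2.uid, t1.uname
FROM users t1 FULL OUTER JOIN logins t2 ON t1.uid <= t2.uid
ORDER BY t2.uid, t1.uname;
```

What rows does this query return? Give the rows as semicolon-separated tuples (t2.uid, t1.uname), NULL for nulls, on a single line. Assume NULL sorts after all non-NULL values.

FULL OUTER JOIN keeps every row from both sides; unmatched rows get NULL for the other side's columns.
Matching on t1.uid <= t2.uid. A NULL in a compared column never satisfies the condition.
- t1 row (uid=7): matches 3 t2 row(s) → 3 output row(s).
- t1 row (uid=1): matches 7 t2 row(s) → 7 output row(s).
- t1 row (uid=9): no match → kept, t2 columns NULL.
- t1 row (uid=9): no match → kept, t2 columns NULL.
- t1 row (uid=NULL): no match → kept, t2 columns NULL.
- t1 row (uid=9): no match → kept, t2 columns NULL.
- t1 row (uid=9): no match → kept, t2 columns NULL.
- 1 row(s) from t2 found no t1 partner → padded with NULL.

(3, Sara); (3, Sara); (5, Sara); (5, Sara); (7, Sara); (7, Sara); (7, Sara); (7, Tom); (7, Tom); (7, Tom); (NULL, Bob); (NULL, Frank); (NULL, Heidi); (NULL, Ivan); (NULL, Liam); (NULL, NULL)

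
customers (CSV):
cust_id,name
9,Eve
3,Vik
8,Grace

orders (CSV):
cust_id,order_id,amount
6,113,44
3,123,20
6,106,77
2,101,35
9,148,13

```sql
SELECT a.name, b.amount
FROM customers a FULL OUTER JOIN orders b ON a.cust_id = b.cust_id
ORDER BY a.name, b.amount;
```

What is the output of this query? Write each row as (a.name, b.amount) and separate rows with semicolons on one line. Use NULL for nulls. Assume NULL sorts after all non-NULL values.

FULL OUTER JOIN keeps every row from both sides; unmatched rows get NULL for the other side's columns.
Matching on a.cust_id = b.cust_id.
- a (cust_id=9) pairs with 1 row(s) of b.
- a (cust_id=3) pairs with 1 row(s) of b.
- a (cust_id=8) has no partner → padded with NULL.
- 3 row(s) from b found no a partner → padded with NULL.
After projecting and ordering:
a.name | b.amount
Eve | 13
Grace | NULL
Vik | 20
NULL | 35
NULL | 44
NULL | 77

(Eve, 13); (Grace, NULL); (Vik, 20); (NULL, 35); (NULL, 44); (NULL, 77)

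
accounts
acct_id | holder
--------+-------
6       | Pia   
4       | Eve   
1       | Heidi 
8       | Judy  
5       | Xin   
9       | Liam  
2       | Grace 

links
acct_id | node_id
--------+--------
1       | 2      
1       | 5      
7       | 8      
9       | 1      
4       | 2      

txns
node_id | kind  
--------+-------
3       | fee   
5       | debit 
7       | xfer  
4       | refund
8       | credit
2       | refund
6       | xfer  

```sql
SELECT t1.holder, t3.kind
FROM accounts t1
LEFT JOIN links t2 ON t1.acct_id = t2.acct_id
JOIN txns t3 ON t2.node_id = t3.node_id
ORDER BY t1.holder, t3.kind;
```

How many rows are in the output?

Joins associate left-to-right: accounts LEFT JOIN links on acct_id gives 8 intermediate row(s).
Then INNER JOIN `txns t3` on node_id: keep only rows whose t2.node_id appears in t3.
Result: 3 row(s).

3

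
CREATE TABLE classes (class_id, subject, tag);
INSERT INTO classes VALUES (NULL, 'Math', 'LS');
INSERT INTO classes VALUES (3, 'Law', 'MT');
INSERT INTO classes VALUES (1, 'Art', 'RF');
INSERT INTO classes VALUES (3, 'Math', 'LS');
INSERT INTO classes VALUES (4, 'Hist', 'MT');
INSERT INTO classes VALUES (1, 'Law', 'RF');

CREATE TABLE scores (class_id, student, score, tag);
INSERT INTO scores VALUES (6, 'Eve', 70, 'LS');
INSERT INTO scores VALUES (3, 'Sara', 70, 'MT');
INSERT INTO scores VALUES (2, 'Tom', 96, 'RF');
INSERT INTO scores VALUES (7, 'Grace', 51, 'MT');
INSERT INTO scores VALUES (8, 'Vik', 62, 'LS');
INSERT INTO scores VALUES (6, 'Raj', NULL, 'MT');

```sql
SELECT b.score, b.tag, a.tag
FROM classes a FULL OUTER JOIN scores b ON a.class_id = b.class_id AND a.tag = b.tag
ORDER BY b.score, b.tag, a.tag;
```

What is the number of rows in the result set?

FULL OUTER JOIN keeps every row from both sides; unmatched rows get NULL for the other side's columns.
Matching on a.class_id = b.class_id AND a.tag = b.tag. A NULL in a compared column never satisfies the condition.
- class_id=NULL, tag=LS: no b row matches, row kept with b columns NULL.
- class_id=3, tag=MT: 1 matching b row(s), so 1 row(s) emitted.
- class_id=1, tag=RF: no b row matches, row kept with b columns NULL.
- class_id=3, tag=LS: no b row matches, row kept with b columns NULL.
- class_id=4, tag=MT: no b row matches, row kept with b columns NULL.
- class_id=1, tag=RF: no b row matches, row kept with b columns NULL.
- plus 5 unmatched b row(s), each kept with NULL a columns.
Total: 1 matched + 10 padded = 11 rows.

11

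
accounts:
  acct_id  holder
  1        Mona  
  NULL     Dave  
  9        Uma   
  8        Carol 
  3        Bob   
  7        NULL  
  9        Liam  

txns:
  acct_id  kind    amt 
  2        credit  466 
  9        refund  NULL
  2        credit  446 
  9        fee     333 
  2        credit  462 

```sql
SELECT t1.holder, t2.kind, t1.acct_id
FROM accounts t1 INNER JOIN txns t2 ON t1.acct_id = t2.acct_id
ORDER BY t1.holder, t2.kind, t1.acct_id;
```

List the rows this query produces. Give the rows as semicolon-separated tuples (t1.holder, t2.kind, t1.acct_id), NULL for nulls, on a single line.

(Liam, fee, 9); (Liam, refund, 9); (Uma, fee, 9); (Uma, refund, 9)

INNER JOIN keeps only pairs where the ON condition holds.
Matching on t1.acct_id = t2.acct_id. A NULL in a compared column never satisfies the condition.
- t1 (acct_id=1) has no partner → excluded.
- t1 (acct_id=NULL) has no partner → excluded.
- t1 (acct_id=9) pairs with 2 row(s) of t2.
- t1 (acct_id=8) has no partner → excluded.
- t1 (acct_id=3) has no partner → excluded.
- t1 (acct_id=7) has no partner → excluded.
- t1 (acct_id=9) pairs with 2 row(s) of t2.
After projecting and ordering:
t1.holder | t2.kind | t1.acct_id
Liam | fee | 9
Liam | refund | 9
Uma | fee | 9
Uma | refund | 9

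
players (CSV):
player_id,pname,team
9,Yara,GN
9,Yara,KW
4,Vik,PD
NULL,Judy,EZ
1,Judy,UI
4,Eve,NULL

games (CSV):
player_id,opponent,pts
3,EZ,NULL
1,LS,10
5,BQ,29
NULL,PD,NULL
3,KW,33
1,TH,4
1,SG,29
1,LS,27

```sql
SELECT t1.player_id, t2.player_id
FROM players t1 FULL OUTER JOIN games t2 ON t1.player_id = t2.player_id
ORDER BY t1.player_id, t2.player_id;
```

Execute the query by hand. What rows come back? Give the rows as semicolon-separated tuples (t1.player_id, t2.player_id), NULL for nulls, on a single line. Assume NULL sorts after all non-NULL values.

FULL OUTER JOIN keeps every row from both sides; unmatched rows get NULL for the other side's columns.
Matching on t1.player_id = t2.player_id. A NULL in a compared column never satisfies the condition.
- player_id=9: no t2 row matches, row kept with t2 columns NULL.
- player_id=9: no t2 row matches, row kept with t2 columns NULL.
- player_id=4: no t2 row matches, row kept with t2 columns NULL.
- player_id=NULL: no t2 row matches, row kept with t2 columns NULL.
- player_id=1: 4 matching t2 row(s), so 4 row(s) emitted.
- player_id=4: no t2 row matches, row kept with t2 columns NULL.
- 4 t2 row(s) had no t1 match → kept, t1 columns NULL.

(1, 1); (1, 1); (1, 1); (1, 1); (4, NULL); (4, NULL); (9, NULL); (9, NULL); (NULL, 3); (NULL, 3); (NULL, 5); (NULL, NULL); (NULL, NULL)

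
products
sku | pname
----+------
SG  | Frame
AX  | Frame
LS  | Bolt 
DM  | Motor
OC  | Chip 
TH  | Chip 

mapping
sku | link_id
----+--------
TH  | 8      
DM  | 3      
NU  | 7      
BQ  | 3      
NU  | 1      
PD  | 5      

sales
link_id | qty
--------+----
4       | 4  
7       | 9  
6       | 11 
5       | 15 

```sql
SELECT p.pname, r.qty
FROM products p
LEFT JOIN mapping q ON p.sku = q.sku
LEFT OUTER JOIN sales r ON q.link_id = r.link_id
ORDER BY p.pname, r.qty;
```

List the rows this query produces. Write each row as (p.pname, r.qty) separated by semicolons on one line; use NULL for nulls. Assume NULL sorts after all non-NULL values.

Evaluate left to right. First `products p LEFT JOIN mapping q` on sku: 6 row(s).
Then LEFT JOIN `sales r` on link_id: each of those 6 rows is kept; rows whose q.link_id has no match in r get NULL for r's columns.

(Bolt, NULL); (Chip, NULL); (Chip, NULL); (Frame, NULL); (Frame, NULL); (Motor, NULL)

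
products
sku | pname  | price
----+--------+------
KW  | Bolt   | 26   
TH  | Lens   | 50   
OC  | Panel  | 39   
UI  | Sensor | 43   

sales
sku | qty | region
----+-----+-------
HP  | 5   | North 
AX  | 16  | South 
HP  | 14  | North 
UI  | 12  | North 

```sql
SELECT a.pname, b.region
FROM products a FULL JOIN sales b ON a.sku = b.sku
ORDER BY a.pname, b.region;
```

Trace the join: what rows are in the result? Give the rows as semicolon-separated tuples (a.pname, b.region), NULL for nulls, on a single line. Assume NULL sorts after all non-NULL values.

(Bolt, NULL); (Lens, NULL); (Panel, NULL); (Sensor, North); (NULL, North); (NULL, North); (NULL, South)

FULL OUTER JOIN keeps every row from both sides; unmatched rows get NULL for the other side's columns.
Matching on a.sku = b.sku.
- a row (sku=KW): no match → kept, b columns NULL.
- a row (sku=TH): no match → kept, b columns NULL.
- a row (sku=OC): no match → kept, b columns NULL.
- a row (sku=UI): matches 1 b row(s) → 1 output row(s).
- 3 b row(s) had no a match → kept, a columns NULL.
After projecting and ordering:
a.pname | b.region
Bolt | NULL
Lens | NULL
Panel | NULL
Sensor | North
NULL | North
NULL | North
NULL | South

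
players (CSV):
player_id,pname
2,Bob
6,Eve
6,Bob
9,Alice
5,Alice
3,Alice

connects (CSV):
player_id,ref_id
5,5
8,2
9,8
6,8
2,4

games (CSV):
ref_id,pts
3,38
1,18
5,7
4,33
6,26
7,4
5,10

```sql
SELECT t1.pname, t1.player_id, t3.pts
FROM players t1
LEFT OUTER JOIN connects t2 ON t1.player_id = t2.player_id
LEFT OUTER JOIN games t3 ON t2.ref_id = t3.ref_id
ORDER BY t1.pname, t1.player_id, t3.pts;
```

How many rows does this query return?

Joins associate left-to-right: players LEFT JOIN connects on player_id gives 6 intermediate row(s).
Then LEFT JOIN `games t3` on ref_id: each of those 6 rows is kept; rows whose t2.ref_id has no match in t3 get NULL for t3's columns.
Result: 7 row(s).

7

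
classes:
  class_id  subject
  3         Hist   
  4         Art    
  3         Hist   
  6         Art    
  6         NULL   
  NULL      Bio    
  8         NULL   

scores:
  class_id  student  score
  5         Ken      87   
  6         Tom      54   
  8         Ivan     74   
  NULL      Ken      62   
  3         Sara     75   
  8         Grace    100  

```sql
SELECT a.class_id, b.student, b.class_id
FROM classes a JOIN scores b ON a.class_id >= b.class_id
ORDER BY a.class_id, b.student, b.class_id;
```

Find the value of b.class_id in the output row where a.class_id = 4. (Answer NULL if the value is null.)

3

INNER JOIN keeps only pairs where the ON condition holds.
Matching on a.class_id >= b.class_id. A NULL in a compared column never satisfies the condition.
- a row (class_id=3): matches 1 b row(s) → 1 output row(s).
- a row (class_id=4): matches 1 b row(s) → 1 output row(s).
- a row (class_id=3): matches 1 b row(s) → 1 output row(s).
- a row (class_id=6): matches 3 b row(s) → 3 output row(s).
- a row (class_id=6): matches 3 b row(s) → 3 output row(s).
- a row (class_id=NULL): no match → dropped.
- a row (class_id=8): matches 5 b row(s) → 5 output row(s).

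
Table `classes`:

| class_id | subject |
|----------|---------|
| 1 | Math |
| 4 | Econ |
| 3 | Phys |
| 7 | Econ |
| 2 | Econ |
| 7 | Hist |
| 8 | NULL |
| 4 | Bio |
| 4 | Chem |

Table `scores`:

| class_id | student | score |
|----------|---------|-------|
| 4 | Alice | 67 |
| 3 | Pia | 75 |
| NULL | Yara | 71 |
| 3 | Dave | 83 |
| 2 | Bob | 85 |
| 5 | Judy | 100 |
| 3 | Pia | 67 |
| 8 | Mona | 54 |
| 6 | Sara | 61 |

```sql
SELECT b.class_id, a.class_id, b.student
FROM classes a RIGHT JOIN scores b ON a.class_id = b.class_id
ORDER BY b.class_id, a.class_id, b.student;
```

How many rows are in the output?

11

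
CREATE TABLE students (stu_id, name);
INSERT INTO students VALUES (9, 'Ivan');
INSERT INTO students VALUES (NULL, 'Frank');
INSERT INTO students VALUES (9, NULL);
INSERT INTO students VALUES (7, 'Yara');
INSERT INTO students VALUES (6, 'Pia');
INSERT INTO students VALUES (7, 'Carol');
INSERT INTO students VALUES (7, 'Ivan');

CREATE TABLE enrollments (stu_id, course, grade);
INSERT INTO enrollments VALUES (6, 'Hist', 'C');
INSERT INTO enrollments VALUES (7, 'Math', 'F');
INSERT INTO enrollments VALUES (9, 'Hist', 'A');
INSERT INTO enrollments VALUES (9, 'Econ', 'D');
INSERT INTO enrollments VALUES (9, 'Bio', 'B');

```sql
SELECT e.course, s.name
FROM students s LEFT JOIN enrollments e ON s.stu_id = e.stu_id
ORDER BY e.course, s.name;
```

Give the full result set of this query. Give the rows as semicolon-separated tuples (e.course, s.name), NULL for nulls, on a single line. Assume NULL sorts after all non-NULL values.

LEFT JOIN keeps every row from `students`; unmatched rows get NULL for `enrollments`'s columns.
Matching on s.stu_id = e.stu_id. A NULL in a compared column never satisfies the condition.
- s (stu_id=9) pairs with 3 row(s) of e.
- s (stu_id=NULL) has no partner → padded with NULL.
- s (stu_id=9) pairs with 3 row(s) of e.
- s (stu_id=7) pairs with 1 row(s) of e.
- s (stu_id=6) pairs with 1 row(s) of e.
- s (stu_id=7) pairs with 1 row(s) of e.
- s (stu_id=7) pairs with 1 row(s) of e.

(Bio, Ivan); (Bio, NULL); (Econ, Ivan); (Econ, NULL); (Hist, Ivan); (Hist, Pia); (Hist, NULL); (Math, Carol); (Math, Ivan); (Math, Yara); (NULL, Frank)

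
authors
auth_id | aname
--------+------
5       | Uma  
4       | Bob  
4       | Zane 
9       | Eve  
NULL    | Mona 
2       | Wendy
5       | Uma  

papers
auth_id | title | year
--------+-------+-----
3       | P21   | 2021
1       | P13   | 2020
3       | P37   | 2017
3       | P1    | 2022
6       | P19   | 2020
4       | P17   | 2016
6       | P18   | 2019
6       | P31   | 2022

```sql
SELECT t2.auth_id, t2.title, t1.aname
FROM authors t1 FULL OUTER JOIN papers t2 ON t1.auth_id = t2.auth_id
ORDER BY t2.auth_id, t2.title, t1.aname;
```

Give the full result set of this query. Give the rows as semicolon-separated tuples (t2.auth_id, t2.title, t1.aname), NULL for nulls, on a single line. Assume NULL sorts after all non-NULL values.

(1, P13, NULL); (3, P1, NULL); (3, P21, NULL); (3, P37, NULL); (4, P17, Bob); (4, P17, Zane); (6, P18, NULL); (6, P19, NULL); (6, P31, NULL); (NULL, NULL, Eve); (NULL, NULL, Mona); (NULL, NULL, Uma); (NULL, NULL, Uma); (NULL, NULL, Wendy)

FULL OUTER JOIN keeps every row from both sides; unmatched rows get NULL for the other side's columns.
Matching on t1.auth_id = t2.auth_id. A NULL in a compared column never satisfies the condition.
Matched pairs: 2; unmatched t1 rows kept: 5; unmatched t2 rows kept: 7.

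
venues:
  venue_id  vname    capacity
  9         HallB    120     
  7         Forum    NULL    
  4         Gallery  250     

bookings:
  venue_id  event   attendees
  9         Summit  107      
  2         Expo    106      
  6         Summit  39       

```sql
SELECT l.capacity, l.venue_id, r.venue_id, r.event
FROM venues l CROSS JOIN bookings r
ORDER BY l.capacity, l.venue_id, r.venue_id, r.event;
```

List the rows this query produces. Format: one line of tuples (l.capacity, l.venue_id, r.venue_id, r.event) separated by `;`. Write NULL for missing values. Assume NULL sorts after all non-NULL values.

(120, 9, 2, Expo); (120, 9, 6, Summit); (120, 9, 9, Summit); (250, 4, 2, Expo); (250, 4, 6, Summit); (250, 4, 9, Summit); (NULL, 7, 2, Expo); (NULL, 7, 6, Summit); (NULL, 7, 9, Summit)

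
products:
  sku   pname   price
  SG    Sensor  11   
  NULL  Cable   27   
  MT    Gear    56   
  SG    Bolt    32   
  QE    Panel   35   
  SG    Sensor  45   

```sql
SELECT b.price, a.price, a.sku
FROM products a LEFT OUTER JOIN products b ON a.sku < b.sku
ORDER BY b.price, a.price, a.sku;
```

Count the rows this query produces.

11

LEFT JOIN keeps every row from `products a`; unmatched rows get NULL for `products b`'s columns.
Matching on a.sku < b.sku. A NULL in a compared column never satisfies the condition.
- a (sku=SG) has no partner → padded with NULL.
- a (sku=NULL) has no partner → padded with NULL.
- a (sku=MT) pairs with 4 row(s) of b.
- a (sku=SG) has no partner → padded with NULL.
- a (sku=QE) pairs with 3 row(s) of b.
- a (sku=SG) has no partner → padded with NULL.
Total: 7 matched + 4 padded = 11 rows.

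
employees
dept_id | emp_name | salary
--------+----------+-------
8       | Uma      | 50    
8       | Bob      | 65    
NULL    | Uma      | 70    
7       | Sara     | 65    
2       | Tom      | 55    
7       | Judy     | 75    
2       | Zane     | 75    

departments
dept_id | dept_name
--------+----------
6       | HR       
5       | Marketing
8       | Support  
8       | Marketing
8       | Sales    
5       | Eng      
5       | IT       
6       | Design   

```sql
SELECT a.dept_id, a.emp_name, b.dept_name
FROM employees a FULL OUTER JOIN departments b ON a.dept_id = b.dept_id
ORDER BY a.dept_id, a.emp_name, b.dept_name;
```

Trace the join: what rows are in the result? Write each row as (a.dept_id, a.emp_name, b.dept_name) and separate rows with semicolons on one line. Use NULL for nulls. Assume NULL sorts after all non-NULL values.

(2, Tom, NULL); (2, Zane, NULL); (7, Judy, NULL); (7, Sara, NULL); (8, Bob, Marketing); (8, Bob, Sales); (8, Bob, Support); (8, Uma, Marketing); (8, Uma, Sales); (8, Uma, Support); (NULL, Uma, NULL); (NULL, NULL, Design); (NULL, NULL, Eng); (NULL, NULL, HR); (NULL, NULL, IT); (NULL, NULL, Marketing)

FULL OUTER JOIN keeps every row from both sides; unmatched rows get NULL for the other side's columns.
Matching on a.dept_id = b.dept_id. A NULL in a compared column never satisfies the condition.
- a row (dept_id=8): matches 3 b row(s) → 3 output row(s).
- a row (dept_id=8): matches 3 b row(s) → 3 output row(s).
- a row (dept_id=NULL): no match → kept, b columns NULL.
- a row (dept_id=7): no match → kept, b columns NULL.
- a row (dept_id=2): no match → kept, b columns NULL.
- a row (dept_id=7): no match → kept, b columns NULL.
- a row (dept_id=2): no match → kept, b columns NULL.
- plus 5 unmatched b row(s), each kept with NULL a columns.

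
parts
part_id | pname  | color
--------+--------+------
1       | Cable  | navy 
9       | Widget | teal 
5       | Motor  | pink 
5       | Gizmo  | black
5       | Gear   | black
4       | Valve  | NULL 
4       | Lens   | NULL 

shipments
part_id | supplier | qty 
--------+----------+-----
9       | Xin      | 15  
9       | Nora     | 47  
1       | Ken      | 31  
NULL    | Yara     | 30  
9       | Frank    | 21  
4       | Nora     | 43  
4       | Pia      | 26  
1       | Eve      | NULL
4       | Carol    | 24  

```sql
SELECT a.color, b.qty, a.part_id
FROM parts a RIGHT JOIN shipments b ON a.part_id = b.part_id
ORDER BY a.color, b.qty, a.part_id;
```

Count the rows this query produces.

12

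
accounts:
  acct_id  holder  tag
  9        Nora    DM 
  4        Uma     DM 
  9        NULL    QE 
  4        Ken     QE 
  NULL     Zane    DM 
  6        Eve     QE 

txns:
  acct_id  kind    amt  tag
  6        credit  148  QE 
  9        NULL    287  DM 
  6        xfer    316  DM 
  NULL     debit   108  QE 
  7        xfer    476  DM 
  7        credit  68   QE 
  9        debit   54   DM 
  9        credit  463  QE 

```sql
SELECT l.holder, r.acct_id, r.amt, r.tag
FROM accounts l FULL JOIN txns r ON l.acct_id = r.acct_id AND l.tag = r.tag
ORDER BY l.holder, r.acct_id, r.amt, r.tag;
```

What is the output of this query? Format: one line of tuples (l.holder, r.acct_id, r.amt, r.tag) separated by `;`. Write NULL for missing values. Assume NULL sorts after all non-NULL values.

(Eve, 6, 148, QE); (Ken, NULL, NULL, NULL); (Nora, 9, 54, DM); (Nora, 9, 287, DM); (Uma, NULL, NULL, NULL); (Zane, NULL, NULL, NULL); (NULL, 6, 316, DM); (NULL, 7, 68, QE); (NULL, 7, 476, DM); (NULL, 9, 463, QE); (NULL, NULL, 108, QE)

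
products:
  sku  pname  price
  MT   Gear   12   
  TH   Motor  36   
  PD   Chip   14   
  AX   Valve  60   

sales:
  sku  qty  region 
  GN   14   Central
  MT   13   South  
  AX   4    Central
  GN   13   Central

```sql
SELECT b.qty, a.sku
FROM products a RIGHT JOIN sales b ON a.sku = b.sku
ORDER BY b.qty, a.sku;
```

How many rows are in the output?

RIGHT JOIN keeps every row from `sales`; unmatched rows get NULL for `products`'s columns.
Matching on a.sku = b.sku.
Matched pairs: 2; unmatched b rows kept: 2.
Total: 2 matched + 2 padded = 4 rows.

4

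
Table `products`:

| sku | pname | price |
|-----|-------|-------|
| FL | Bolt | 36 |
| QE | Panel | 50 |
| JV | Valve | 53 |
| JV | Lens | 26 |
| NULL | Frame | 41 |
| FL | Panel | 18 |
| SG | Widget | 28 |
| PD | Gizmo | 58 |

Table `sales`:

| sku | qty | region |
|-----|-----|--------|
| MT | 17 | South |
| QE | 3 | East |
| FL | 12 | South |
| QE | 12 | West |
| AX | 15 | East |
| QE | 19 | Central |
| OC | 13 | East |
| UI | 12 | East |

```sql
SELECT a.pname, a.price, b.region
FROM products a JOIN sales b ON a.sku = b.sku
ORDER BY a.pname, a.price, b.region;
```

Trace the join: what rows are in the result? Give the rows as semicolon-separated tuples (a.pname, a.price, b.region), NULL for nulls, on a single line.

(Bolt, 36, South); (Panel, 18, South); (Panel, 50, Central); (Panel, 50, East); (Panel, 50, West)

INNER JOIN keeps only pairs where the ON condition holds.
Matching on a.sku = b.sku. A NULL in a compared column never satisfies the condition.
- a (sku=FL) pairs with 1 row(s) of b.
- a (sku=QE) pairs with 3 row(s) of b.
- a (sku=JV) has no partner → excluded.
- a (sku=JV) has no partner → excluded.
- a (sku=NULL) has no partner → excluded.
- a (sku=FL) pairs with 1 row(s) of b.
- a (sku=SG) has no partner → excluded.
- a (sku=PD) has no partner → excluded.
After projecting and ordering:
a.pname | a.price | b.region
Bolt | 36 | South
Panel | 18 | South
Panel | 50 | Central
Panel | 50 | East
Panel | 50 | West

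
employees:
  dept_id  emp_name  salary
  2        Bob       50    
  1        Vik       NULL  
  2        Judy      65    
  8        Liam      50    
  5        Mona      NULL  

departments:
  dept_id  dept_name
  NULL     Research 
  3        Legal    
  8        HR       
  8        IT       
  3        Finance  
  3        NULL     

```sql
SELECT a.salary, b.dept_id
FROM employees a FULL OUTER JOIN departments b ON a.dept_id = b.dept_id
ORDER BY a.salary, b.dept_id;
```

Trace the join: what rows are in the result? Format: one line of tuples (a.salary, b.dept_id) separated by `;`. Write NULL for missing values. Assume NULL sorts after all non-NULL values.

(50, 8); (50, 8); (50, NULL); (65, NULL); (NULL, 3); (NULL, 3); (NULL, 3); (NULL, NULL); (NULL, NULL); (NULL, NULL)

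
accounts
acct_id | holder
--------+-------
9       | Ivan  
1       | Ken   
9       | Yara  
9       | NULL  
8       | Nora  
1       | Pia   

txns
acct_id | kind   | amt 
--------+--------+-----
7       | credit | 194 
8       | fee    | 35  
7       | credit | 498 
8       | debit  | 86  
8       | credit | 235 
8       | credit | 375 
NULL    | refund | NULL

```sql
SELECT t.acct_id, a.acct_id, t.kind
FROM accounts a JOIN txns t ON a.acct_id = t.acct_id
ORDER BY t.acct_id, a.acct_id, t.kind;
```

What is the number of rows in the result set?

4

INNER JOIN keeps only pairs where the ON condition holds.
Matching on a.acct_id = t.acct_id. A NULL in a compared column never satisfies the condition.
- a row (acct_id=9): no match → dropped.
- a row (acct_id=1): no match → dropped.
- a row (acct_id=9): no match → dropped.
- a row (acct_id=9): no match → dropped.
- a row (acct_id=8): matches 4 t row(s) → 4 output row(s).
- a row (acct_id=1): no match → dropped.
Total: 4 rows.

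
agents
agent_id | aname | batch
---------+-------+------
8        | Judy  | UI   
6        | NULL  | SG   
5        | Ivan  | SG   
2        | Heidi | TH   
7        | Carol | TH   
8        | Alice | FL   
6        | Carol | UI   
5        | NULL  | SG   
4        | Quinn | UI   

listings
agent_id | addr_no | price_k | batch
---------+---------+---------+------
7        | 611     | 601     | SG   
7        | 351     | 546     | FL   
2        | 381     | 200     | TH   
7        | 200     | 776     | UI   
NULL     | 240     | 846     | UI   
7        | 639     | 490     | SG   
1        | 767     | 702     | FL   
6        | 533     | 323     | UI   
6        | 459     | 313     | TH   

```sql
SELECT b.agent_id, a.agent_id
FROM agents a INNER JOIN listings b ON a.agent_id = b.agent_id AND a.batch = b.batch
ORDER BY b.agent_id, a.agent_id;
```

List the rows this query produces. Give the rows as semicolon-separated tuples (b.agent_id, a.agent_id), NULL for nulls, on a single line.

INNER JOIN keeps only pairs where the ON condition holds.
Matching on a.agent_id = b.agent_id AND a.batch = b.batch. A NULL in a compared column never satisfies the condition.
Matched pairs: 2.

(2, 2); (6, 6)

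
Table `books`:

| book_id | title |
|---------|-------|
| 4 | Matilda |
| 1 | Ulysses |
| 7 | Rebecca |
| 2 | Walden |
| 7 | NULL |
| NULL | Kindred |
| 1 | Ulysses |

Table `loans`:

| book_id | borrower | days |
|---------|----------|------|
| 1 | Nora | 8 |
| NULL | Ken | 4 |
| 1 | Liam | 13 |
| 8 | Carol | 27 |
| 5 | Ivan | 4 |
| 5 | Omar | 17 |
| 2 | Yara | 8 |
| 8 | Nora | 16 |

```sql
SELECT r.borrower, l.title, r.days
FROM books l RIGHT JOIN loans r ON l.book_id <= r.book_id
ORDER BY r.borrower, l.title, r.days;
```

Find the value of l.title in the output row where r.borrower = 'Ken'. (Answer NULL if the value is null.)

RIGHT JOIN keeps every row from `loans`; unmatched rows get NULL for `books`'s columns.
Matching on l.book_id <= r.book_id. A NULL in a compared column never satisfies the condition.
- l row (book_id=4): matches 4 r row(s) → 4 output row(s).
- l row (book_id=1): matches 7 r row(s) → 7 output row(s).
- l row (book_id=7): matches 2 r row(s) → 2 output row(s).
- l row (book_id=2): matches 5 r row(s) → 5 output row(s).
- l row (book_id=7): matches 2 r row(s) → 2 output row(s).
- l row (book_id=NULL): no match.
- l row (book_id=1): matches 7 r row(s) → 7 output row(s).
- 1 r row(s) had no l match → kept, l columns NULL.

NULL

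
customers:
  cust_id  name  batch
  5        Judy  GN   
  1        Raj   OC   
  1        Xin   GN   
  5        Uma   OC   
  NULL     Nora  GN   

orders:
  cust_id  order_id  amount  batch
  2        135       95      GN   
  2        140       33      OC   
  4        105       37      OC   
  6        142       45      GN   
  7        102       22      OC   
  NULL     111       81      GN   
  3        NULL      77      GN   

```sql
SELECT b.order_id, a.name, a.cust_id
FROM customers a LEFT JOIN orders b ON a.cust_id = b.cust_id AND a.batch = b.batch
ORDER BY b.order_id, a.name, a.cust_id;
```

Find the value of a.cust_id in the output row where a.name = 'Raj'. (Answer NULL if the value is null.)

LEFT JOIN keeps every row from `customers`; unmatched rows get NULL for `orders`'s columns.
Matching on a.cust_id = b.cust_id AND a.batch = b.batch. A NULL in a compared column never satisfies the condition.
Matched pairs: 0; unmatched a rows kept: 5.

1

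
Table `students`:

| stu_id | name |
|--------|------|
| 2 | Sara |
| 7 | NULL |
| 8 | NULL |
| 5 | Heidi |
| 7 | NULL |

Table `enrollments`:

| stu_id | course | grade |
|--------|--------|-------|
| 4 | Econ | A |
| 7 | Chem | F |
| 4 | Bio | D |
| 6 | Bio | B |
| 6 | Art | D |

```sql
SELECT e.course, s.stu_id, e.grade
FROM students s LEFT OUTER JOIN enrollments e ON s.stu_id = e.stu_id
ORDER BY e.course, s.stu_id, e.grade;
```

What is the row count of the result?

LEFT JOIN keeps every row from `students`; unmatched rows get NULL for `enrollments`'s columns.
Matching on s.stu_id = e.stu_id.
- s row (stu_id=2): no match → kept, e columns NULL.
- s row (stu_id=7): matches 1 e row(s) → 1 output row(s).
- s row (stu_id=8): no match → kept, e columns NULL.
- s row (stu_id=5): no match → kept, e columns NULL.
- s row (stu_id=7): matches 1 e row(s) → 1 output row(s).
Total: 2 matched + 3 padded = 5 rows.

5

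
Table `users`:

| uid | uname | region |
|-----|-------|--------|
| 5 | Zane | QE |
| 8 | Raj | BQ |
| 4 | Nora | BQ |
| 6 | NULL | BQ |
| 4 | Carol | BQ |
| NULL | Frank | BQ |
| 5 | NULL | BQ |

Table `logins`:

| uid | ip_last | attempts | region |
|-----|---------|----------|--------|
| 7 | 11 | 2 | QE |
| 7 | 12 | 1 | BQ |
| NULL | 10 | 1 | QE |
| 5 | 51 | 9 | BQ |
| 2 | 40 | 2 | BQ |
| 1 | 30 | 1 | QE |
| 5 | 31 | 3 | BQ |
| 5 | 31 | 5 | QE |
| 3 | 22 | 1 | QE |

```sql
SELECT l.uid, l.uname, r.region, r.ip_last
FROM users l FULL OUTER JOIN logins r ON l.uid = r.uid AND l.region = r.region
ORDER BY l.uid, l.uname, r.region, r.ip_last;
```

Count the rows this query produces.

14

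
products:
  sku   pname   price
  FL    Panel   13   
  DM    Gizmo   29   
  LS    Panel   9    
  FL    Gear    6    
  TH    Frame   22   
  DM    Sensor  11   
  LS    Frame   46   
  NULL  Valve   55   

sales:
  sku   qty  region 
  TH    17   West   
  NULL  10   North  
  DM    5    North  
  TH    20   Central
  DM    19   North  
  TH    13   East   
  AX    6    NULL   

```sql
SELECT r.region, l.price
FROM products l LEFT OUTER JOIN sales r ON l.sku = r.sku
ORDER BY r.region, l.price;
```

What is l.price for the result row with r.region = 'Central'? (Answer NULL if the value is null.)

22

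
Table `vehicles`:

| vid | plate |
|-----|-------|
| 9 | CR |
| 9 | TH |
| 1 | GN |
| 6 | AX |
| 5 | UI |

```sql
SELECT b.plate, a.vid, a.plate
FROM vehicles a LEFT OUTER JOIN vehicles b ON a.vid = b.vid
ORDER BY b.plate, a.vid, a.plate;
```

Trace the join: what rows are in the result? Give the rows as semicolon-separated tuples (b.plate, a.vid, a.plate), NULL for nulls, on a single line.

(AX, 6, AX); (CR, 9, CR); (CR, 9, TH); (GN, 1, GN); (TH, 9, CR); (TH, 9, TH); (UI, 5, UI)

LEFT JOIN keeps every row from `vehicles a`; unmatched rows get NULL for `vehicles b`'s columns.
Matching on a.vid = b.vid.
- vid=9: 2 matching b row(s), so 2 row(s) emitted.
- vid=9: 2 matching b row(s), so 2 row(s) emitted.
- vid=1: 1 matching b row(s), so 1 row(s) emitted.
- vid=6: 1 matching b row(s), so 1 row(s) emitted.
- vid=5: 1 matching b row(s), so 1 row(s) emitted.
After projecting and ordering:
b.plate | a.vid | a.plate
AX | 6 | AX
CR | 9 | CR
CR | 9 | TH
GN | 1 | GN
TH | 9 | CR
TH | 9 | TH
UI | 5 | UI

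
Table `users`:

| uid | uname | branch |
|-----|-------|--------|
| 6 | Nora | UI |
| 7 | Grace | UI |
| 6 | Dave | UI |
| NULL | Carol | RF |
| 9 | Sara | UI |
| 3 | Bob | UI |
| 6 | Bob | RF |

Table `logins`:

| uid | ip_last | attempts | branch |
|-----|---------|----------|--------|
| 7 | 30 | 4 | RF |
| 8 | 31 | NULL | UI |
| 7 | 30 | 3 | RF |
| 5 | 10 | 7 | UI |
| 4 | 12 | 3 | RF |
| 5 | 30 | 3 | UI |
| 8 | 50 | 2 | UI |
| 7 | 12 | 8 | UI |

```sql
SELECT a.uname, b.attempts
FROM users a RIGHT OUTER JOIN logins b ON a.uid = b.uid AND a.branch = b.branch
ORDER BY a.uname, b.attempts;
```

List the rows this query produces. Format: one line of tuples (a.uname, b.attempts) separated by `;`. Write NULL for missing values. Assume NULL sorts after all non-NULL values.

(Grace, 8); (NULL, 2); (NULL, 3); (NULL, 3); (NULL, 3); (NULL, 4); (NULL, 7); (NULL, NULL)

RIGHT JOIN keeps every row from `logins`; unmatched rows get NULL for `users`'s columns.
Matching on a.uid = b.uid AND a.branch = b.branch. A NULL in a compared column never satisfies the condition.
- a row (uid=6, branch=UI): no match.
- a row (uid=7, branch=UI): matches 1 b row(s) → 1 output row(s).
- a row (uid=6, branch=UI): no match.
- a row (uid=NULL, branch=RF): no match.
- a row (uid=9, branch=UI): no match.
- a row (uid=3, branch=UI): no match.
- a row (uid=6, branch=RF): no match.
- plus 7 unmatched b row(s), each kept with NULL a columns.
After projecting and ordering:
a.uname | b.attempts
Grace | 8
NULL | 2
NULL | 3
NULL | 3
NULL | 3
NULL | 4
NULL | 7
NULL | NULL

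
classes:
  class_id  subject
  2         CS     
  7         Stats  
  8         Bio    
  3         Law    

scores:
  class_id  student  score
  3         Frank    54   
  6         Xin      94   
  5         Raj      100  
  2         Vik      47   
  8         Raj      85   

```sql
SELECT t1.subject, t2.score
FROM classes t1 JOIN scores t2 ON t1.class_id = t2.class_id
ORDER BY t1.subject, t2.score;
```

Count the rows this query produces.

INNER JOIN keeps only pairs where the ON condition holds.
Matching on t1.class_id = t2.class_id.
- t1 (class_id=2) pairs with 1 row(s) of t2.
- t1 (class_id=7) has no partner → excluded.
- t1 (class_id=8) pairs with 1 row(s) of t2.
- t1 (class_id=3) pairs with 1 row(s) of t2.
Total: 3 rows.

3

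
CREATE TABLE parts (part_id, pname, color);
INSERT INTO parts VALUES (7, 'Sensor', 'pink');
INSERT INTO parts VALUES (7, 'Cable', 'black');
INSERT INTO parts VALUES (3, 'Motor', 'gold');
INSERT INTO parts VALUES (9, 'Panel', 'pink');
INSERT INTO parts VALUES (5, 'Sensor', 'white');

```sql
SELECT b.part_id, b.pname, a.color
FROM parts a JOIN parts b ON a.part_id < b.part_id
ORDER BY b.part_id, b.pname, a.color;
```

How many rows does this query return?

9

INNER JOIN keeps only pairs where the ON condition holds.
Matching on a.part_id < b.part_id.
- a[0] part_id=7 → 1 match(es) in b → 1 row(s).
- a[1] part_id=7 → 1 match(es) in b → 1 row(s).
- a[2] part_id=3 → 4 match(es) in b → 4 row(s).
- a[3] part_id=9 → no match; dropped.
- a[4] part_id=5 → 3 match(es) in b → 3 row(s).
Total: 9 rows.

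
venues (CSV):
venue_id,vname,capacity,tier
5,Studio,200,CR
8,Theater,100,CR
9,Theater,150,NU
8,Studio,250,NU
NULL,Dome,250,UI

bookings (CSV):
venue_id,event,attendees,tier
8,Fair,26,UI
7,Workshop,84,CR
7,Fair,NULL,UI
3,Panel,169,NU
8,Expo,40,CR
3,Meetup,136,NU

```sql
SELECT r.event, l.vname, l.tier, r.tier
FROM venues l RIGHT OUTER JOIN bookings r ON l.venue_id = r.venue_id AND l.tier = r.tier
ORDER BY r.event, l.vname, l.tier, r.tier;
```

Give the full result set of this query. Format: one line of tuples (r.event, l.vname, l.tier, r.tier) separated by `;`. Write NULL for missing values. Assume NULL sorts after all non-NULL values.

RIGHT JOIN keeps every row from `bookings`; unmatched rows get NULL for `venues`'s columns.
Matching on l.venue_id = r.venue_id AND l.tier = r.tier. A NULL in a compared column never satisfies the condition.
Matched pairs: 1; unmatched r rows kept: 5.

(Expo, Theater, CR, CR); (Fair, NULL, NULL, UI); (Fair, NULL, NULL, UI); (Meetup, NULL, NULL, NU); (Panel, NULL, NULL, NU); (Workshop, NULL, NULL, CR)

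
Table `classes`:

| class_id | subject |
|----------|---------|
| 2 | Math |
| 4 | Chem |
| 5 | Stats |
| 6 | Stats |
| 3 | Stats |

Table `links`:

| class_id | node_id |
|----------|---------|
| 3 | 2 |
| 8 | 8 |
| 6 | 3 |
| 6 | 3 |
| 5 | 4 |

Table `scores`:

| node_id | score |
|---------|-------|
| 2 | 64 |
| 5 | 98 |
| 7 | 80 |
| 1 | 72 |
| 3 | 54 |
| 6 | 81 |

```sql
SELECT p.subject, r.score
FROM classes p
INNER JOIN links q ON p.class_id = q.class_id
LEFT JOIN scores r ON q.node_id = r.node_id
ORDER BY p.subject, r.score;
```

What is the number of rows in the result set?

4

Step 1 — p INNER JOIN q on class_id → 4 row(s).
Then LEFT JOIN `scores r` on node_id: each of those 4 rows is kept; rows whose q.node_id has no match in r get NULL for r's columns.
Result: 4 row(s).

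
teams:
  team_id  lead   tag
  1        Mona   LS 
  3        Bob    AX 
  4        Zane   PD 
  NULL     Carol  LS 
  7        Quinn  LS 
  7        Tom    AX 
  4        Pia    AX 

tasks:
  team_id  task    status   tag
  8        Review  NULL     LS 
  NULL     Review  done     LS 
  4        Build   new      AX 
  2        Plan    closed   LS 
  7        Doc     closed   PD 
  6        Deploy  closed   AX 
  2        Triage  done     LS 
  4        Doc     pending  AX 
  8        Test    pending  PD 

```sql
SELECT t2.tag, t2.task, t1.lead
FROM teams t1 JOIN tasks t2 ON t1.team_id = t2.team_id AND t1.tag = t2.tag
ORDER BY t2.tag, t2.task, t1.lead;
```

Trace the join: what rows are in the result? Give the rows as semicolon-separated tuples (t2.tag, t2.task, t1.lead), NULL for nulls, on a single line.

(AX, Build, Pia); (AX, Doc, Pia)

INNER JOIN keeps only pairs where the ON condition holds.
Matching on t1.team_id = t2.team_id AND t1.tag = t2.tag. A NULL in a compared column never satisfies the condition.
- team_id=1, tag=LS: no matching t2 row, dropped.
- team_id=3, tag=AX: no matching t2 row, dropped.
- team_id=4, tag=PD: no matching t2 row, dropped.
- team_id=NULL, tag=LS: no matching t2 row, dropped.
- team_id=7, tag=LS: no matching t2 row, dropped.
- team_id=7, tag=AX: no matching t2 row, dropped.
- team_id=4, tag=AX: 2 matching t2 row(s), so 2 row(s) emitted.
After projecting and ordering:
t2.tag | t2.task | t1.lead
AX | Build | Pia
AX | Doc | Pia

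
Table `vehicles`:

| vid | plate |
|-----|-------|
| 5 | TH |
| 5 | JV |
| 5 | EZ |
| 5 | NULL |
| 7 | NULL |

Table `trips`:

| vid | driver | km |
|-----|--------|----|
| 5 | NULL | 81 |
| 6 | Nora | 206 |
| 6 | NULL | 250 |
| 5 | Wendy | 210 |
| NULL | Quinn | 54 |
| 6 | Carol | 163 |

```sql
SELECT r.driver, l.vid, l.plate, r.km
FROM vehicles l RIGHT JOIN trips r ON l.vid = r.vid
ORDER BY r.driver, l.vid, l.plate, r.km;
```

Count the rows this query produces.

12

RIGHT JOIN keeps every row from `trips`; unmatched rows get NULL for `vehicles`'s columns.
Matching on l.vid = r.vid. A NULL in a compared column never satisfies the condition.
Matched pairs: 8; unmatched r rows kept: 4.
Total: 8 matched + 4 padded = 12 rows.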